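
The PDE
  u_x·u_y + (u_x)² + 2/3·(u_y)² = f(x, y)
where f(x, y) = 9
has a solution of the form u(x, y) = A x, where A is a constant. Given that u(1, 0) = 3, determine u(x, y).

Substitute the ansatz u = A x into the left-hand side.
Derivatives of the ansatz:
  u_x = A
  u_y = 0
Term by term:
  u_x·u_y = 0
  (u_x)² = A^{2}
  2/3·(u_y)² = 0
So the left-hand side equals
  A^{2}
This must equal f(x, y) = 9 identically.
Matching coefficients of the independent functions:
  [constant term]:  A^{2} = 9
These equations allow (A) = (-3) or (3).
Impose the point condition(s):
  u(1, 0) = 3  ⟹  A = 3
Only A = 3 satisfies everything.
Hence u(x, y) = 3 x.

Answer: u(x, y) = 3 x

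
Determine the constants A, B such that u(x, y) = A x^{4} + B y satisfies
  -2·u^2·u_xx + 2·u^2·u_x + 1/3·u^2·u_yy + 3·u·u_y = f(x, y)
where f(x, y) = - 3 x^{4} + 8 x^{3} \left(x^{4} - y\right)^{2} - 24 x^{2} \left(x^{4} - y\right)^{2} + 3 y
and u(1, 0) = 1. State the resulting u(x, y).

Substitute the ansatz u = A x^{4} + B y into the left-hand side.
Derivatives of the ansatz:
  u_xx = 12 A x^{2}
  u_x = 4 A x^{3}
  u_yy = 0
  u_y = B
Term by term:
  -2·u^2·u_xx = - 24 A^{3} x^{10} - 48 A^{2} B x^{6} y - 24 A B^{2} x^{2} y^{2}
  2·u^2·u_x = 8 A^{3} x^{11} + 16 A^{2} B x^{7} y + 8 A B^{2} x^{3} y^{2}
  1/3·u^2·u_yy = 0
  3·u·u_y = 3 A B x^{4} + 3 B^{2} y
So the left-hand side equals
  8 A^{3} x^{11} - 24 A^{3} x^{10} + 16 A^{2} B x^{7} y - 48 A^{2} B x^{6} y + 8 A B^{2} x^{3} y^{2} - 24 A B^{2} x^{2} y^{2} + 3 A B x^{4} + 3 B^{2} y
This must equal f(x, y) identically; expanded, f = 8 x^{11} - 24 x^{10} - 16 x^{7} y + 48 x^{6} y - 3 x^{4} + 8 x^{3} y^{2} - 24 x^{2} y^{2} + 3 y.
Matching coefficients of the independent functions:
  [x^{4}]:  3 A B = -3
  [x^{10}]:  - 24 A^{3} = -24
  [x^{11}]:  8 A^{3} = 8
  [y]:  3 B^{2} = 3
  [x^{2} y^{2}]:  - 24 A B^{2} = -24
  [x^{3} y^{2}]:  8 A B^{2} = 8
  [x^{6} y]:  - 48 A^{2} B = 48
  [x^{7} y]:  16 A^{2} B = -16
Solving: A = 1, B = -1.
Check against the point condition:
  u(1, 0) = 1  ⟹  A = 1  ✓
Hence u(x, y) = x^{4} - y.

Answer: u(x, y) = x^{4} - y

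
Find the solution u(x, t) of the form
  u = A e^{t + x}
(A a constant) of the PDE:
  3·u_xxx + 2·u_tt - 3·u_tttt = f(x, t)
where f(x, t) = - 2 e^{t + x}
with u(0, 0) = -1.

Substitute the ansatz u = A e^{t + x} into the left-hand side.
Derivatives of the ansatz:
  u_xxx = A e^{t} e^{x}
  u_tt = A e^{t} e^{x}
  u_tttt = A e^{t} e^{x}
Term by term:
  3·u_xxx = 3 A e^{t} e^{x}
  2·u_tt = 2 A e^{t} e^{x}
  -3·u_tttt = - 3 A e^{t} e^{x}
So the left-hand side equals
  2 A e^{t} e^{x}
This must equal f(x, t) identically; expanded, f = - 2 e^{t} e^{x}.
Matching coefficients of the independent functions:
  [e^{t} e^{x}]:  2 A = -2
Solving: A = -1.
Check against the point condition:
  u(0, 0) = -1  ⟹  A = -1  ✓
Hence u(x, t) = - e^{t + x}.

Answer: u(x, t) = - e^{t + x}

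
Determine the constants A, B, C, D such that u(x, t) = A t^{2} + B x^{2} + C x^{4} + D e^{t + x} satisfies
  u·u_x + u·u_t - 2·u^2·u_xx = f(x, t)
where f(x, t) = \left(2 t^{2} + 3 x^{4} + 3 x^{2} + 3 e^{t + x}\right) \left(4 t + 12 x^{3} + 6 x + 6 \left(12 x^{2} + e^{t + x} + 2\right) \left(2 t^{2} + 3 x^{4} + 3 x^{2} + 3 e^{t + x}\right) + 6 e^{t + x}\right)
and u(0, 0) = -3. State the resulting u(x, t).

Substitute the ansatz u = A t^{2} + B x^{2} + C x^{4} + D e^{t + x} into the left-hand side.
Derivatives of the ansatz:
  u_x = 2 B x + 4 C x^{3} + D e^{t} e^{x}
  u_t = 2 A t + D e^{t} e^{x}
  u_xx = 2 B + 12 C x^{2} + D e^{t} e^{x}
Term by term:
  u·u_x = 2 A B t^{2} x + 4 A C t^{2} x^{3} + A D t^{2} e^{t} e^{x} + 2 B^{2} x^{3} + 6 B C x^{5} + B D x^{2} e^{t} e^{x} + 2 B D x e^{t} e^{x} + 4 C^{2} x^{7} + C D x^{4} e^{t} e^{x} + 4 C D x^{3} e^{t} e^{x} + D^{2} e^{2 t} e^{2 x}
  u·u_t = 2 A^{2} t^{3} + 2 A B t x^{2} + 2 A C t x^{4} + A D t^{2} e^{t} e^{x} + 2 A D t e^{t} e^{x} + B D x^{2} e^{t} e^{x} + C D x^{4} e^{t} e^{x} + D^{2} e^{2 t} e^{2 x}
  -2·u^2·u_xx = - 4 A^{2} B t^{4} - 24 A^{2} C t^{4} x^{2} - 2 A^{2} D t^{4} e^{t} e^{x} - 8 A B^{2} t^{2} x^{2} - 56 A B C t^{2} x^{4} - 4 A B D t^{2} x^{2} e^{t} e^{x} - 8 A B D t^{2} e^{t} e^{x} - 48 A C^{2} t^{2} x^{6} - 4 A C D t^{2} x^{4} e^{t} e^{x} - 48 A C D t^{2} x^{2} e^{t} e^{x} - 4 A D^{2} t^{2} e^{2 t} e^{2 x} - 4 B^{3} x^{4} - 32 B^{2} C x^{6} - 2 B^{2} D x^{4} e^{t} e^{x} - 8 B^{2} D x^{2} e^{t} e^{x} - 52 B C^{2} x^{8} - 4 B C D x^{6} e^{t} e^{x} - 56 B C D x^{4} e^{t} e^{x} - 4 B D^{2} x^{2} e^{2 t} e^{2 x} - 4 B D^{2} e^{2 t} e^{2 x} - 24 C^{3} x^{10} - 2 C^{2} D x^{8} e^{t} e^{x} - 48 C^{2} D x^{6} e^{t} e^{x} - 4 C D^{2} x^{4} e^{2 t} e^{2 x} - 24 C D^{2} x^{2} e^{2 t} e^{2 x} - 2 D^{3} e^{3 t} e^{3 x}
Sum these and collect like terms in the independent variables.
This must equal f(x, t) identically; expanded, f = 288 t^{4} x^{2} + 24 t^{4} e^{t} e^{x} + 48 t^{4} + 8 t^{3} + 864 t^{2} x^{6} + 72 t^{2} x^{4} e^{t} e^{x} + 1008 t^{2} x^{4} + 24 t^{2} x^{3} + 936 t^{2} x^{2} e^{t} e^{x} + 144 t^{2} x^{2} + 12 t^{2} x + 72 t^{2} e^{2 t} e^{2 x} + 156 t^{2} e^{t} e^{x} + 12 t x^{4} + 12 t x^{2} + 12 t e^{t} e^{x} + 648 x^{10} + 54 x^{8} e^{t} e^{x} + 1404 x^{8} + 36 x^{7} + 1404 x^{6} e^{t} e^{x} + 864 x^{6} + 54 x^{5} + 108 x^{4} e^{2 t} e^{2 x} + 1584 x^{4} e^{t} e^{x} + 108 x^{4} + 36 x^{3} e^{t} e^{x} + 18 x^{3} + 756 x^{2} e^{2 t} e^{2 x} + 234 x^{2} e^{t} e^{x} + 18 x e^{t} e^{x} + 54 e^{3 t} e^{3 x} + 126 e^{2 t} e^{2 x}.
Matching coefficients of the independent functions:
(each divided by its leading coefficient; functions giving the same equation are listed together)
  [t^{3}]:  A^{2} - 4 = 0
  [t^{4}]:  A^{2} B + 12 = 0
  [x^{3}]:  B^{2} - 9 = 0
  [x^{4}]:  B^{3} + 27 = 0
  [x^{5}]:  B C - 9 = 0
  [x^{6}]:  B^{2} C + 27 = 0
  [x^{7}]:  C^{2} - 9 = 0
  [x^{8}]:  B C^{2} + 27 = 0
  [x^{10}]:  C^{3} + 27 = 0
  [t x^{2}, t^{2} x]:  A B - 6 = 0
  [t x^{4}, t^{2} x^{3}]:  A C - 6 = 0
  [t^{2} x^{2}]:  A B^{2} + 18 = 0
  [t^{2} x^{4}]:  A B C + 18 = 0
  [t^{2} x^{6}]:  A C^{2} + 18 = 0
  [t^{4} x^{2}]:  A^{2} C + 12 = 0
  [e^{2 t} e^{2 x}]:  B D^{2} - \frac{D^{2}}{2} + \frac{63}{2} = 0
  [e^{3 t} e^{3 x}]:  D^{3} + 27 = 0
  [t e^{t} e^{x}]:  A D - 6 = 0
  [t^{2} e^{t} e^{x}]:  A B D - \frac{A D}{4} + \frac{39}{2} = 0
  [t^{2} e^{2 t} e^{2 x}]:  A D^{2} + 18 = 0
  [t^{4} e^{t} e^{x}]:  A^{2} D + 12 = 0
  [x e^{t} e^{x}]:  B D - 9 = 0
  [x^{2} e^{t} e^{x}]:  B^{2} D - \frac{B D}{4} + \frac{117}{4} = 0
  [x^{2} e^{2 t} e^{2 x}]:  B D^{2} + 6 C D^{2} + 189 = 0
  [x^{3} e^{t} e^{x}]:  C D - 9 = 0
  [x^{4} e^{t} e^{x}]:  B^{2} D + 28 B C D - C D + 792 = 0
  [x^{4} e^{2 t} e^{2 x}]:  C D^{2} + 27 = 0
  [x^{6} e^{t} e^{x}]:  B C D + 12 C^{2} D + 351 = 0
  [x^{8} e^{t} e^{x}]:  C^{2} D + 27 = 0
  [t^{2} x^{2} e^{t} e^{x}]:  A B D + 12 A C D + 234 = 0
  [t^{2} x^{4} e^{t} e^{x}]:  A C D + 18 = 0
Solving: A = -2, B = -3, C = -3, D = -3.
Check against the point condition:
  u(0, 0) = -3  ⟹  D = -3  ✓
Hence u(x, t) = - 2 t^{2} - 3 x^{4} - 3 x^{2} - 3 e^{t + x}.

Answer: u(x, t) = - 2 t^{2} - 3 x^{4} - 3 x^{2} - 3 e^{t + x}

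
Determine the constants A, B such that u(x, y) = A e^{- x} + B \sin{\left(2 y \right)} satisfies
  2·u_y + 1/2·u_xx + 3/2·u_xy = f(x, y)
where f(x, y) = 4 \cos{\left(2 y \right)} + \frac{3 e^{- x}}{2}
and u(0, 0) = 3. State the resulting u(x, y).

Substitute the ansatz u = A e^{- x} + B \sin{\left(2 y \right)} into the left-hand side.
Derivatives of the ansatz:
  u_y = 2 B \cos{\left(2 y \right)}
  u_xx = A e^{- x}
  u_xy = 0
Term by term:
  2·u_y = 4 B \cos{\left(2 y \right)}
  1/2·u_xx = \frac{A e^{- x}}{2}
  3/2·u_xy = 0
So the left-hand side equals
  \frac{A e^{- x}}{2} + 4 B \cos{\left(2 y \right)}
This must equal f(x, y) = 4 \cos{\left(2 y \right)} + \frac{3 e^{- x}}{2} identically.
Matching coefficients of the independent functions:
  [e^{- x}]:  \frac{A}{2} = \frac{3}{2}
  [\cos{\left(2 y \right)}]:  4 B = 4
Solving: A = 3, B = 1.
Check against the point condition:
  u(0, 0) = 3  ⟹  A = 3  ✓
Hence u(x, y) = \sin{\left(2 y \right)} + 3 e^{- x}.

Answer: u(x, y) = \sin{\left(2 y \right)} + 3 e^{- x}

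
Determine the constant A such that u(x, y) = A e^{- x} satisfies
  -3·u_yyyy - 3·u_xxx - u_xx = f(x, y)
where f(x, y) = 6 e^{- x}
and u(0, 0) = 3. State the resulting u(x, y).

Answer: u(x, y) = 3 e^{- x}

Derivation:
Substitute the ansatz u = A e^{- x} into the left-hand side.
Derivatives of the ansatz:
  u_yyyy = 0
  u_xxx = - A e^{- x}
  u_xx = A e^{- x}
Term by term:
  -3·u_yyyy = 0
  -3·u_xxx = 3 A e^{- x}
  -u_xx = - A e^{- x}
So the left-hand side equals
  2 A e^{- x}
This must equal f(x, y) = 6 e^{- x} identically.
Matching coefficients of the independent functions:
  [e^{- x}]:  2 A = 6
Solving: A = 3.
Check against the point condition:
  u(0, 0) = 3  ⟹  A = 3  ✓
Hence u(x, y) = 3 e^{- x}.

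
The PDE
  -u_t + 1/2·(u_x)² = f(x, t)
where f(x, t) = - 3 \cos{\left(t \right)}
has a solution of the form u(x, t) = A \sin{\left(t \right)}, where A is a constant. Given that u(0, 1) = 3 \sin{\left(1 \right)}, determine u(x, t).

Answer: u(x, t) = 3 \sin{\left(t \right)}

Derivation:
Substitute the ansatz u = A \sin{\left(t \right)} into the left-hand side.
Derivatives of the ansatz:
  u_t = A \cos{\left(t \right)}
  u_x = 0
Term by term:
  -u_t = - A \cos{\left(t \right)}
  1/2·(u_x)² = 0
So the left-hand side equals
  - A \cos{\left(t \right)}
This must equal f(x, t) = - 3 \cos{\left(t \right)} identically.
Matching coefficients of the independent functions:
  [\cos{\left(t \right)}]:  - A = -3
Solving: A = 3.
Check against the point condition:
  u(0, 1) = 3 \sin{\left(1 \right)}  ⟹  A \sin{\left(1 \right)} = 3 \sin{\left(1 \right)}  ✓
Hence u(x, t) = 3 \sin{\left(t \right)}.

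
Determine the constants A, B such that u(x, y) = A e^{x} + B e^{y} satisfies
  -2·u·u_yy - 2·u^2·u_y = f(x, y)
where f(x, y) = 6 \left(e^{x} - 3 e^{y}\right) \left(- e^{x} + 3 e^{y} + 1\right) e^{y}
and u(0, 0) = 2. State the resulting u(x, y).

Substitute the ansatz u = A e^{x} + B e^{y} into the left-hand side.
Derivatives of the ansatz:
  u_yy = B e^{y}
  u_y = B e^{y}
Term by term:
  -2·u·u_yy = - 2 A B e^{x} e^{y} - 2 B^{2} e^{2 y}
  -2·u^2·u_y = - 2 A^{2} B e^{2 x} e^{y} - 4 A B^{2} e^{x} e^{2 y} - 2 B^{3} e^{3 y}
So the left-hand side equals
  - 2 A^{2} B e^{2 x} e^{y} - 4 A B^{2} e^{x} e^{2 y} - 2 A B e^{x} e^{y} - 2 B^{3} e^{3 y} - 2 B^{2} e^{2 y}
This must equal f(x, y) identically; expanded, f = - 6 e^{2 x} e^{y} + 36 e^{x} e^{2 y} + 6 e^{x} e^{y} - 54 e^{3 y} - 18 e^{2 y}.
Matching coefficients of the independent functions:
  [e^{x} e^{y}]:  - 2 A B = 6
  [e^{x} e^{2 y}]:  - 4 A B^{2} = 36
  [e^{2 x} e^{y}]:  - 2 A^{2} B = -6
  [e^{2 y}]:  - 2 B^{2} = -18
  [e^{3 y}]:  - 2 B^{3} = -54
Solving: A = -1, B = 3.
Check against the point condition:
  u(0, 0) = 2  ⟹  A + B = 2  ✓
Hence u(x, y) = - e^{x} + 3 e^{y}.

Answer: u(x, y) = - e^{x} + 3 e^{y}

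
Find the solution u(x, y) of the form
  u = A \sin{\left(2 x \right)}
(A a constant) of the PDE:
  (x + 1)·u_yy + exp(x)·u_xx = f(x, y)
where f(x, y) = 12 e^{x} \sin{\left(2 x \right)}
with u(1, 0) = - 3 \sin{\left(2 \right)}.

Substitute the ansatz u = A \sin{\left(2 x \right)} into the left-hand side.
Derivatives of the ansatz:
  u_yy = 0
  u_xx = - 4 A \sin{\left(2 x \right)}
Term by term:
  (x + 1)·u_yy = 0
  exp(x)·u_xx = - 4 A e^{x} \sin{\left(2 x \right)}
So the left-hand side equals
  - 4 A e^{x} \sin{\left(2 x \right)}
This must equal f(x, y) = 12 e^{x} \sin{\left(2 x \right)} identically.
Matching coefficients of the independent functions:
  [e^{x} \sin{\left(2 x \right)}]:  - 4 A = 12
Solving: A = -3.
Check against the point condition:
  u(1, 0) = - 3 \sin{\left(2 \right)}  ⟹  A \sin{\left(2 \right)} = - 3 \sin{\left(2 \right)}  ✓
Hence u(x, y) = - 3 \sin{\left(2 x \right)}.

Answer: u(x, y) = - 3 \sin{\left(2 x \right)}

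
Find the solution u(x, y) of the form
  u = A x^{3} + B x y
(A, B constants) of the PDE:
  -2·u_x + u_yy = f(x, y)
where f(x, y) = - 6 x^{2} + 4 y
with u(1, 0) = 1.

Substitute the ansatz u = A x^{3} + B x y into the left-hand side.
Derivatives of the ansatz:
  u_x = 3 A x^{2} + B y
  u_yy = 0
Term by term:
  -2·u_x = - 6 A x^{2} - 2 B y
  u_yy = 0
So the left-hand side equals
  - 6 A x^{2} - 2 B y
This must equal f(x, y) = - 6 x^{2} + 4 y identically.
Matching coefficients of the independent functions:
  [x^{2}]:  - 6 A = -6
  [y]:  - 2 B = 4
Solving: A = 1, B = -2.
Check against the point condition:
  u(1, 0) = 1  ⟹  A = 1  ✓
Hence u(x, y) = x^{3} - 2 x y.

Answer: u(x, y) = x^{3} - 2 x y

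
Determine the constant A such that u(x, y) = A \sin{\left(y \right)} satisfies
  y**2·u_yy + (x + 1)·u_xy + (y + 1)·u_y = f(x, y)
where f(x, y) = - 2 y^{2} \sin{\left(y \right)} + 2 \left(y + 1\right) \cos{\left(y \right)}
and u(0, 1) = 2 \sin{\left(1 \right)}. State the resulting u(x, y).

Substitute the ansatz u = A \sin{\left(y \right)} into the left-hand side.
Derivatives of the ansatz:
  u_yy = - A \sin{\left(y \right)}
  u_xy = 0
  u_y = A \cos{\left(y \right)}
Term by term:
  y**2·u_yy = - A y^{2} \sin{\left(y \right)}
  (x + 1)·u_xy = 0
  (y + 1)·u_y = A y \cos{\left(y \right)} + A \cos{\left(y \right)}
So the left-hand side equals
  - A y^{2} \sin{\left(y \right)} + A y \cos{\left(y \right)} + A \cos{\left(y \right)}
This must equal f(x, y) identically; expanded, f = - 2 y^{2} \sin{\left(y \right)} + 2 y \cos{\left(y \right)} + 2 \cos{\left(y \right)}.
Matching coefficients of the independent functions:
  [y \cos{\left(y \right)}, \cos{\left(y \right)}]:  A = 2
  [y^{2} \sin{\left(y \right)}]:  - A = -2
Solving: A = 2.
Check against the point condition:
  u(0, 1) = 2 \sin{\left(1 \right)}  ⟹  A \sin{\left(1 \right)} = 2 \sin{\left(1 \right)}  ✓
Hence u(x, y) = 2 \sin{\left(y \right)}.

Answer: u(x, y) = 2 \sin{\left(y \right)}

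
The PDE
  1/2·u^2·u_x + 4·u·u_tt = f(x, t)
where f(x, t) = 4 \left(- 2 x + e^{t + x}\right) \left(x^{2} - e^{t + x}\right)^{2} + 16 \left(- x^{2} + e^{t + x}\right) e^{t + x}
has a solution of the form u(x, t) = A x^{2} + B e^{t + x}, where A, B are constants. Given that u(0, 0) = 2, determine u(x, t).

Substitute the ansatz u = A x^{2} + B e^{t + x} into the left-hand side.
Derivatives of the ansatz:
  u_x = 2 A x + B e^{t} e^{x}
  u_tt = B e^{t} e^{x}
Term by term:
  1/2·u^2·u_x = A^{3} x^{5} + \frac{A^{2} B x^{4} e^{t} e^{x}}{2} + 2 A^{2} B x^{3} e^{t} e^{x} + A B^{2} x^{2} e^{2 t} e^{2 x} + A B^{2} x e^{2 t} e^{2 x} + \frac{B^{3} e^{3 t} e^{3 x}}{2}
  4·u·u_tt = 4 A B x^{2} e^{t} e^{x} + 4 B^{2} e^{2 t} e^{2 x}
So the left-hand side equals
  A^{3} x^{5} + \frac{A^{2} B x^{4} e^{t} e^{x}}{2} + 2 A^{2} B x^{3} e^{t} e^{x} + A B^{2} x^{2} e^{2 t} e^{2 x} + A B^{2} x e^{2 t} e^{2 x} + 4 A B x^{2} e^{t} e^{x} + \frac{B^{3} e^{3 t} e^{3 x}}{2} + 4 B^{2} e^{2 t} e^{2 x}
This must equal f(x, t) identically; expanded, f = - 8 x^{5} + 4 x^{4} e^{t} e^{x} + 16 x^{3} e^{t} e^{x} - 8 x^{2} e^{2 t} e^{2 x} - 16 x^{2} e^{t} e^{x} - 8 x e^{2 t} e^{2 x} + 4 e^{3 t} e^{3 x} + 16 e^{2 t} e^{2 x}.
Matching coefficients of the independent functions:
  [x^{5}]:  A^{3} = -8
  [e^{2 t} e^{2 x}]:  4 B^{2} = 16
  [e^{3 t} e^{3 x}]:  \frac{B^{3}}{2} = 4
  [x e^{2 t} e^{2 x}, x^{2} e^{2 t} e^{2 x}]:  A B^{2} = -8
  [x^{2} e^{t} e^{x}]:  4 A B = -16
  [x^{3} e^{t} e^{x}]:  2 A^{2} B = 16
  [x^{4} e^{t} e^{x}]:  \frac{A^{2} B}{2} = 4
Solving: A = -2, B = 2.
Check against the point condition:
  u(0, 0) = 2  ⟹  B = 2  ✓
Hence u(x, t) = - 2 x^{2} + 2 e^{t + x}.

Answer: u(x, t) = - 2 x^{2} + 2 e^{t + x}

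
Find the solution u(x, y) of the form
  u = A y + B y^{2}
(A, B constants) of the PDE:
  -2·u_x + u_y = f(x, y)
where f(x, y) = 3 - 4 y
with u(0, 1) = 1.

Answer: u(x, y) = - 2 y^{2} + 3 y

Derivation:
Substitute the ansatz u = A y + B y^{2} into the left-hand side.
Derivatives of the ansatz:
  u_x = 0
  u_y = A + 2 B y
Term by term:
  -2·u_x = 0
  u_y = A + 2 B y
So the left-hand side equals
  A + 2 B y
This must equal f(x, y) = 3 - 4 y identically.
Matching coefficients of the independent functions:
  [constant term]:  A = 3
  [y]:  2 B = -4
Solving: A = 3, B = -2.
Check against the point condition:
  u(0, 1) = 1  ⟹  A + B = 1  ✓
Hence u(x, y) = - 2 y^{2} + 3 y.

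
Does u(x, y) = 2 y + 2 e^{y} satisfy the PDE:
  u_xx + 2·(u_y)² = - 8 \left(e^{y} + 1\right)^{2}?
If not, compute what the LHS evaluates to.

Answer: No, the LHS evaluates to 8 \left(e^{y} + 1\right)^{2}

Derivation:
Evaluate each term of the left-hand side for u = 2 y + 2 e^{y}.
Derivatives:
  u_xx = 0
  u_y = 2 e^{y} + 2
Terms:
  u_xx = 0
  2·(u_y)² = 8 \left(e^{y} + 1\right)^{2}
Sum: LHS = 8 \left(e^{y} + 1\right)^{2}
Given right-hand side: - 8 \left(e^{y} + 1\right)^{2}. Difference LHS − RHS = 16 \left(e^{y} + 1\right)^{2} ≠ 0, so u is not a solution.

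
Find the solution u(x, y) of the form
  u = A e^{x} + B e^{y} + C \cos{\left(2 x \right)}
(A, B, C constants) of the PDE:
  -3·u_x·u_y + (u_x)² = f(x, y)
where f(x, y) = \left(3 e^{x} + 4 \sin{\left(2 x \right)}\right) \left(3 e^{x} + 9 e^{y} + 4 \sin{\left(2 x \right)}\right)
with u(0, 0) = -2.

Substitute the ansatz u = A e^{x} + B e^{y} + C \cos{\left(2 x \right)} into the left-hand side.
Derivatives of the ansatz:
  u_x = A e^{x} - 2 C \sin{\left(2 x \right)}
  u_y = B e^{y}
Term by term:
  -3·u_x·u_y = - 3 A B e^{x} e^{y} + 6 B C e^{y} \sin{\left(2 x \right)}
  (u_x)² = A^{2} e^{2 x} - 4 A C e^{x} \sin{\left(2 x \right)} + 4 C^{2} \sin^{2}{\left(2 x \right)}
So the left-hand side equals
  A^{2} e^{2 x} - 3 A B e^{x} e^{y} - 4 A C e^{x} \sin{\left(2 x \right)} + 6 B C e^{y} \sin{\left(2 x \right)} + 4 C^{2} \sin^{2}{\left(2 x \right)}
This must equal f(x, y) identically; expanded, f = 9 e^{2 x} + 27 e^{x} e^{y} + 24 e^{x} \sin{\left(2 x \right)} + 36 e^{y} \sin{\left(2 x \right)} + 16 \sin^{2}{\left(2 x \right)}.
Matching coefficients of the independent functions:
  [e^{x} e^{y}]:  - 3 A B = 27
  [e^{x} \sin{\left(2 x \right)}]:  - 4 A C = 24
  [e^{y} \sin{\left(2 x \right)}]:  6 B C = 36
  [e^{2 x}]:  A^{2} = 9
  [\sin^{2}{\left(2 x \right)}]:  4 C^{2} = 16
These equations allow (A, B, C) = (-3, 3, 2) or (3, -3, -2).
Impose the point condition(s):
  u(0, 0) = -2  ⟹  A + B + C = -2
Only A = 3, B = -3, C = -2 satisfies everything.
Hence u(x, y) = 3 e^{x} - 3 e^{y} - 2 \cos{\left(2 x \right)}.

Answer: u(x, y) = 3 e^{x} - 3 e^{y} - 2 \cos{\left(2 x \right)}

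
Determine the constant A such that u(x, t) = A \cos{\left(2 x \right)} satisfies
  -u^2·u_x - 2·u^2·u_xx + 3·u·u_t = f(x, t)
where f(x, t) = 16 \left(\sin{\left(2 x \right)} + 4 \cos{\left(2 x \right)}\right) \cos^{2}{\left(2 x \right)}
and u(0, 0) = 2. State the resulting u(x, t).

Substitute the ansatz u = A \cos{\left(2 x \right)} into the left-hand side.
Derivatives of the ansatz:
  u_x = - 2 A \sin{\left(2 x \right)}
  u_xx = - 4 A \cos{\left(2 x \right)}
  u_t = 0
Term by term:
  -u^2·u_x = 2 A^{3} \sin{\left(2 x \right)} \cos^{2}{\left(2 x \right)}
  -2·u^2·u_xx = 8 A^{3} \cos^{3}{\left(2 x \right)}
  3·u·u_t = 0
So the left-hand side equals
  2 A^{3} \sin{\left(2 x \right)} \cos^{2}{\left(2 x \right)} + 8 A^{3} \cos^{3}{\left(2 x \right)}
This must equal f(x, t) identically; expanded, f = 16 \sin{\left(2 x \right)} \cos^{2}{\left(2 x \right)} + 64 \cos^{3}{\left(2 x \right)}.
Matching coefficients of the independent functions:
  [\sin{\left(2 x \right)} \cos^{2}{\left(2 x \right)}]:  2 A^{3} = 16
  [\cos^{3}{\left(2 x \right)}]:  8 A^{3} = 64
Solving: A = 2.
Check against the point condition:
  u(0, 0) = 2  ⟹  A = 2  ✓
Hence u(x, t) = 2 \cos{\left(2 x \right)}.

Answer: u(x, t) = 2 \cos{\left(2 x \right)}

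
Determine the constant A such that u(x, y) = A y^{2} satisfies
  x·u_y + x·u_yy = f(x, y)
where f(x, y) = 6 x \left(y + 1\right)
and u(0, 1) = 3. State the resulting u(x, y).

Substitute the ansatz u = A y^{2} into the left-hand side.
Derivatives of the ansatz:
  u_y = 2 A y
  u_yy = 2 A
Term by term:
  x·u_y = 2 A x y
  x·u_yy = 2 A x
So the left-hand side equals
  2 A x y + 2 A x
This must equal f(x, y) = 6 x \left(y + 1\right) identically.
Matching coefficients of the independent functions:
  [x, x y]:  2 A = 6
Solving: A = 3.
Check against the point condition:
  u(0, 1) = 3  ⟹  A = 3  ✓
Hence u(x, y) = 3 y^{2}.

Answer: u(x, y) = 3 y^{2}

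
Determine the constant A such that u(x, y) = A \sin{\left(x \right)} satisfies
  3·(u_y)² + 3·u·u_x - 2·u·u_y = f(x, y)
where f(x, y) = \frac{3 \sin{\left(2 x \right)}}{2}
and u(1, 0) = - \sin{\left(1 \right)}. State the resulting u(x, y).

Answer: u(x, y) = - \sin{\left(x \right)}

Derivation:
Substitute the ansatz u = A \sin{\left(x \right)} into the left-hand side.
Derivatives of the ansatz:
  u_y = 0
  u_x = A \cos{\left(x \right)}
Term by term:
  3·(u_y)² = 0
  3·u·u_x = 3 A^{2} \sin{\left(x \right)} \cos{\left(x \right)}
  -2·u·u_y = 0
So the left-hand side equals
  3 A^{2} \sin{\left(x \right)} \cos{\left(x \right)}
This must equal f(x, y) identically; expanded, f = 3 \sin{\left(x \right)} \cos{\left(x \right)}.
Matching coefficients of the independent functions:
  [\sin{\left(x \right)} \cos{\left(x \right)}]:  3 A^{2} = 3
These equations allow (A) = (-1) or (1).
Impose the point condition(s):
  u(1, 0) = - \sin{\left(1 \right)}  ⟹  A \sin{\left(1 \right)} = - \sin{\left(1 \right)}
Only A = -1 satisfies everything.
Hence u(x, y) = - \sin{\left(x \right)}.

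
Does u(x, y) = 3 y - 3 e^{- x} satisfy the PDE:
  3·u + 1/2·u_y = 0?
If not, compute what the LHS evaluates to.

Evaluate each term of the left-hand side for u = 3 y - 3 e^{- x}.
Derivatives:
  u_y = 3
Terms:
  3·u = 9 y - 9 e^{- x}
  1/2·u_y = \frac{3}{2}
Sum: LHS = 9 y + \frac{3}{2} - 9 e^{- x}
Given right-hand side: 0. Difference LHS − RHS = 9 y + \frac{3}{2} - 9 e^{- x} ≠ 0, so u is not a solution.

Answer: No, the LHS evaluates to 9 y + \frac{3}{2} - 9 e^{- x}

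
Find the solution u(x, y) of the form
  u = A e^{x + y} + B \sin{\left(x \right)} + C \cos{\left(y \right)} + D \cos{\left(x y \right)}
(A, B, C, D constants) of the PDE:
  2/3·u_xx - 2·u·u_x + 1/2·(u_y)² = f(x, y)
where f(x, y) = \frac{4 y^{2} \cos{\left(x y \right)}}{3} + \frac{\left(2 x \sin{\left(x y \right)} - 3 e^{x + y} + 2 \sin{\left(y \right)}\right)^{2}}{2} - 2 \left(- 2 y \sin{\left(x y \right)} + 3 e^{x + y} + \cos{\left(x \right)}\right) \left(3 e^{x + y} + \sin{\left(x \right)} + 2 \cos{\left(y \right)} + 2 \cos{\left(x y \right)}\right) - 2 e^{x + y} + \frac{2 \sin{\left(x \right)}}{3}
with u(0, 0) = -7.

Substitute the ansatz u = A e^{x + y} + B \sin{\left(x \right)} + C \cos{\left(y \right)} + D \cos{\left(x y \right)} into the left-hand side.
Derivatives of the ansatz:
  u_xx = A e^{x} e^{y} - B \sin{\left(x \right)} - D y^{2} \cos{\left(x y \right)}
  u_x = A e^{x} e^{y} + B \cos{\left(x \right)} - D y \sin{\left(x y \right)}
  u_y = A e^{x} e^{y} - C \sin{\left(y \right)} - D x \sin{\left(x y \right)}
Term by term:
  2/3·u_xx = \frac{2 A e^{x} e^{y}}{3} - \frac{2 B \sin{\left(x \right)}}{3} - \frac{2 D y^{2} \cos{\left(x y \right)}}{3}
  -2·u·u_x = - 2 A^{2} e^{2 x} e^{2 y} - 2 A B e^{x} e^{y} \sin{\left(x \right)} - 2 A B e^{x} e^{y} \cos{\left(x \right)} - 2 A C e^{x} e^{y} \cos{\left(y \right)} + 2 A D y e^{x} e^{y} \sin{\left(x y \right)} - 2 A D e^{x} e^{y} \cos{\left(x y \right)} - 2 B^{2} \sin{\left(x \right)} \cos{\left(x \right)} - 2 B C \cos{\left(x \right)} \cos{\left(y \right)} + 2 B D y \sin{\left(x \right)} \sin{\left(x y \right)} - 2 B D \cos{\left(x \right)} \cos{\left(x y \right)} + 2 C D y \sin{\left(x y \right)} \cos{\left(y \right)} + 2 D^{2} y \sin{\left(x y \right)} \cos{\left(x y \right)}
  1/2·(u_y)² = \frac{A^{2} e^{2 x} e^{2 y}}{2} - A C e^{x} e^{y} \sin{\left(y \right)} - A D x e^{x} e^{y} \sin{\left(x y \right)} + \frac{C^{2} \sin^{2}{\left(y \right)}}{2} + C D x \sin{\left(y \right)} \sin{\left(x y \right)} + \frac{D^{2} x^{2} \sin^{2}{\left(x y \right)}}{2}
So the left-hand side equals
  - \frac{3 A^{2} e^{2 x} e^{2 y}}{2} - 2 A B e^{x} e^{y} \sin{\left(x \right)} - 2 A B e^{x} e^{y} \cos{\left(x \right)} - A C e^{x} e^{y} \sin{\left(y \right)} - 2 A C e^{x} e^{y} \cos{\left(y \right)} - A D x e^{x} e^{y} \sin{\left(x y \right)} + 2 A D y e^{x} e^{y} \sin{\left(x y \right)} - 2 A D e^{x} e^{y} \cos{\left(x y \right)} + \frac{2 A e^{x} e^{y}}{3} - 2 B^{2} \sin{\left(x \right)} \cos{\left(x \right)} - 2 B C \cos{\left(x \right)} \cos{\left(y \right)} + 2 B D y \sin{\left(x \right)} \sin{\left(x y \right)} - 2 B D \cos{\left(x \right)} \cos{\left(x y \right)} - \frac{2 B \sin{\left(x \right)}}{3} + \frac{C^{2} \sin^{2}{\left(y \right)}}{2} + C D x \sin{\left(y \right)} \sin{\left(x y \right)} + 2 C D y \sin{\left(x y \right)} \cos{\left(y \right)} + \frac{D^{2} x^{2} \sin^{2}{\left(x y \right)}}{2} + 2 D^{2} y \sin{\left(x y \right)} \cos{\left(x y \right)} - \frac{2 D y^{2} \cos{\left(x y \right)}}{3}
This must equal f(x, y) identically; expanded, f = 2 x^{2} \sin^{2}{\left(x y \right)} - 6 x e^{x} e^{y} \sin{\left(x y \right)} + 4 x \sin{\left(y \right)} \sin{\left(x y \right)} + \frac{4 y^{2} \cos{\left(x y \right)}}{3} + 12 y e^{x} e^{y} \sin{\left(x y \right)} + 4 y \sin{\left(x \right)} \sin{\left(x y \right)} + 8 y \sin{\left(x y \right)} \cos{\left(y \right)} + 8 y \sin{\left(x y \right)} \cos{\left(x y \right)} - \frac{27 e^{2 x} e^{2 y}}{2} - 6 e^{x} e^{y} \sin{\left(x \right)} - 6 e^{x} e^{y} \sin{\left(y \right)} - 6 e^{x} e^{y} \cos{\left(x \right)} - 12 e^{x} e^{y} \cos{\left(y \right)} - 12 e^{x} e^{y} \cos{\left(x y \right)} - 2 e^{x} e^{y} - 2 \sin{\left(x \right)} \cos{\left(x \right)} + \frac{2 \sin{\left(x \right)}}{3} + 2 \sin^{2}{\left(y \right)} - 4 \cos{\left(x \right)} \cos{\left(y \right)} - 4 \cos{\left(x \right)} \cos{\left(x y \right)}.
Matching coefficients of the independent functions:
(each divided by its leading coefficient; functions giving the same equation are listed together)
  [x^{2} \sin^{2}{\left(x y \right)}, y \sin{\left(x y \right)} \cos{\left(x y \right)}]:  D^{2} - 4 = 0
  [y^{2} \cos{\left(x y \right)}]:  D + 2 = 0
  [e^{x} e^{y}]:  A + 3 = 0
  [e^{2 x} e^{2 y}]:  A^{2} - 9 = 0
  [\sin{\left(x \right)} \cos{\left(x \right)}]:  B^{2} - 1 = 0
  [\cos{\left(x \right)} \cos{\left(y \right)}]:  B C - 2 = 0
  [\cos{\left(x \right)} \cos{\left(x y \right)}, y \sin{\left(x \right)} \sin{\left(x y \right)}]:  B D - 2 = 0
  [x \sin{\left(y \right)} \sin{\left(x y \right)}, y \sin{\left(x y \right)} \cos{\left(y \right)}]:  C D - 4 = 0
  [e^{x} e^{y} \sin{\left(x \right)}, e^{x} e^{y} \cos{\left(x \right)}]:  A B - 3 = 0
  [e^{x} e^{y} \sin{\left(y \right)}, e^{x} e^{y} \cos{\left(y \right)}]:  A C - 6 = 0
  [e^{x} e^{y} \cos{\left(x y \right)}, x e^{x} e^{y} \sin{\left(x y \right)}, y e^{x} e^{y} \sin{\left(x y \right)}]:  A D - 6 = 0
  [\sin{\left(x \right)}]:  B + 1 = 0
  [\sin^{2}{\left(y \right)}]:  C^{2} - 4 = 0
Solving: A = -3, B = -1, C = -2, D = -2.
Check against the point condition:
  u(0, 0) = -7  ⟹  A + C + D = -7  ✓
Hence u(x, y) = - 3 e^{x + y} - \sin{\left(x \right)} - 2 \cos{\left(y \right)} - 2 \cos{\left(x y \right)}.

Answer: u(x, y) = - 3 e^{x + y} - \sin{\left(x \right)} - 2 \cos{\left(y \right)} - 2 \cos{\left(x y \right)}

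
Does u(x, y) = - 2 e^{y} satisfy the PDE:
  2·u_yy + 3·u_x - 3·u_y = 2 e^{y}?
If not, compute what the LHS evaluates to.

Answer: Yes

Derivation:
Evaluate each term of the left-hand side for u = - 2 e^{y}.
Derivatives:
  u_yy = - 2 e^{y}
  u_x = 0
  u_y = - 2 e^{y}
Terms:
  2·u_yy = - 4 e^{y}
  3·u_x = 0
  -3·u_y = 6 e^{y}
Sum: LHS = 2 e^{y}
This is exactly the given right-hand side, so u is a solution.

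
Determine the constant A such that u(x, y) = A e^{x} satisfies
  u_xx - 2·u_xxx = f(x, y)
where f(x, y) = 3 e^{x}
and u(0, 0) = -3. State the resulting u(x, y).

Answer: u(x, y) = - 3 e^{x}

Derivation:
Substitute the ansatz u = A e^{x} into the left-hand side.
Derivatives of the ansatz:
  u_xx = A e^{x}
  u_xxx = A e^{x}
Term by term:
  u_xx = A e^{x}
  -2·u_xxx = - 2 A e^{x}
So the left-hand side equals
  - A e^{x}
This must equal f(x, y) = 3 e^{x} identically.
Matching coefficients of the independent functions:
  [e^{x}]:  - A = 3
Solving: A = -3.
Check against the point condition:
  u(0, 0) = -3  ⟹  A = -3  ✓
Hence u(x, y) = - 3 e^{x}.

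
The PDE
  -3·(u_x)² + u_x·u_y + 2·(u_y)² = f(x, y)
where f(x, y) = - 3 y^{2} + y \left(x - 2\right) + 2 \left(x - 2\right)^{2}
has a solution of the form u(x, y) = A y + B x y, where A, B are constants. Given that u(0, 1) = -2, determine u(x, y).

Substitute the ansatz u = A y + B x y into the left-hand side.
Derivatives of the ansatz:
  u_x = B y
  u_y = A + B x
Term by term:
  -3·(u_x)² = - 3 B^{2} y^{2}
  u_x·u_y = A B y + B^{2} x y
  2·(u_y)² = 2 A^{2} + 4 A B x + 2 B^{2} x^{2}
So the left-hand side equals
  2 A^{2} + 4 A B x + A B y + 2 B^{2} x^{2} + B^{2} x y - 3 B^{2} y^{2}
This must equal f(x, y) identically; expanded, f = 2 x^{2} + x y - 8 x - 3 y^{2} - 2 y + 8.
Matching coefficients of the independent functions:
  [constant term]:  2 A^{2} = 8
  [x]:  4 A B = -8
  [x^{2}]:  2 B^{2} = 2
  [y]:  A B = -2
  [y^{2}]:  - 3 B^{2} = -3
  [x y]:  B^{2} = 1
These equations allow (A, B) = (-2, 1) or (2, -1).
Impose the point condition(s):
  u(0, 1) = -2  ⟹  A = -2
Only A = -2, B = 1 satisfies everything.
Hence u(x, y) = x y - 2 y.

Answer: u(x, y) = x y - 2 y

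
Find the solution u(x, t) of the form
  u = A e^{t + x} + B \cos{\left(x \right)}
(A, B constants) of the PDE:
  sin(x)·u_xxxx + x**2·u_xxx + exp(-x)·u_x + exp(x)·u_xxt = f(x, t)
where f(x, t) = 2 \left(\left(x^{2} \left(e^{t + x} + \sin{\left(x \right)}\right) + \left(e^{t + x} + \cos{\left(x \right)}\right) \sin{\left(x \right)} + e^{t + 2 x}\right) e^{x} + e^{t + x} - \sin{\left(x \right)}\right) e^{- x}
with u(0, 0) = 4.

Substitute the ansatz u = A e^{t + x} + B \cos{\left(x \right)} into the left-hand side.
Derivatives of the ansatz:
  u_xxxx = A e^{t} e^{x} + B \cos{\left(x \right)}
  u_xxx = A e^{t} e^{x} + B \sin{\left(x \right)}
  u_x = A e^{t} e^{x} - B \sin{\left(x \right)}
  u_xxt = A e^{t} e^{x}
Term by term:
  sin(x)·u_xxxx = A e^{t} e^{x} \sin{\left(x \right)} + B \sin{\left(x \right)} \cos{\left(x \right)}
  x**2·u_xxx = A x^{2} e^{t} e^{x} + B x^{2} \sin{\left(x \right)}
  exp(-x)·u_x = A e^{t} - B e^{- x} \sin{\left(x \right)}
  exp(x)·u_xxt = A e^{t} e^{2 x}
So the left-hand side equals
  A x^{2} e^{t} e^{x} + A e^{t} e^{2 x} + A e^{t} e^{x} \sin{\left(x \right)} + A e^{t} + B x^{2} \sin{\left(x \right)} + B \sin{\left(x \right)} \cos{\left(x \right)} - B e^{- x} \sin{\left(x \right)}
This must equal f(x, t) identically; expanded, f = 2 x^{2} e^{t} e^{x} + 2 x^{2} \sin{\left(x \right)} + 2 e^{t} e^{2 x} + 2 e^{t} e^{x} \sin{\left(x \right)} + 2 e^{t} + 2 \sin{\left(x \right)} \cos{\left(x \right)} - 2 e^{- x} \sin{\left(x \right)}.
Matching coefficients of the independent functions:
  [x^{2} \sin{\left(x \right)}, \sin{\left(x \right)} \cos{\left(x \right)}]:  B = 2
  [e^{t} e^{2 x}, x^{2} e^{t} e^{x}, e^{t} e^{x} \sin{\left(x \right)}, e^{t}]:  A = 2
  [e^{- x} \sin{\left(x \right)}]:  - B = -2
Solving: A = 2, B = 2.
Check against the point condition:
  u(0, 0) = 4  ⟹  A + B = 4  ✓
Hence u(x, t) = 2 e^{t + x} + 2 \cos{\left(x \right)}.

Answer: u(x, t) = 2 e^{t + x} + 2 \cos{\left(x \right)}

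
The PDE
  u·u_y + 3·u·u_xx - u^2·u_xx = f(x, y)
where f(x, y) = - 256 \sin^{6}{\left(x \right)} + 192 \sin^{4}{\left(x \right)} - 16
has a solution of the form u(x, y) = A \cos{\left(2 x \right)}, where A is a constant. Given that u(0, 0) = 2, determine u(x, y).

Substitute the ansatz u = A \cos{\left(2 x \right)} into the left-hand side.
Derivatives of the ansatz:
  u_y = 0
  u_xx = - 4 A \cos{\left(2 x \right)}
Term by term:
  u·u_y = 0
  3·u·u_xx = - 12 A^{2} \cos^{2}{\left(2 x \right)}
  -u^2·u_xx = 4 A^{3} \cos^{3}{\left(2 x \right)}
So the left-hand side equals
  4 A^{3} \cos^{3}{\left(2 x \right)} - 12 A^{2} \cos^{2}{\left(2 x \right)}
This must equal f(x, y) identically; expanded, f = 32 \cos^{3}{\left(2 x \right)} - 48 \cos^{2}{\left(2 x \right)}.
Matching coefficients of the independent functions:
  [\cos^{2}{\left(2 x \right)}]:  - 12 A^{2} = -48
  [\cos^{3}{\left(2 x \right)}]:  4 A^{3} = 32
Solving: A = 2.
Check against the point condition:
  u(0, 0) = 2  ⟹  A = 2  ✓
Hence u(x, y) = 2 \cos{\left(2 x \right)}.

Answer: u(x, y) = 2 \cos{\left(2 x \right)}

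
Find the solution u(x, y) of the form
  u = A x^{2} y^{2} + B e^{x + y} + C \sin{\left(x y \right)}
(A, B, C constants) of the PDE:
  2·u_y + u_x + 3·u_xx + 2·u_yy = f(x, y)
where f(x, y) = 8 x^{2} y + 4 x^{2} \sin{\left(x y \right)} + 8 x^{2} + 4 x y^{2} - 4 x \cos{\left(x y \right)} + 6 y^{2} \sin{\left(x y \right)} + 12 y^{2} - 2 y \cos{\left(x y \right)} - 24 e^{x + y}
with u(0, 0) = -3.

Substitute the ansatz u = A x^{2} y^{2} + B e^{x + y} + C \sin{\left(x y \right)} into the left-hand side.
Derivatives of the ansatz:
  u_y = 2 A x^{2} y + B e^{x} e^{y} + C x \cos{\left(x y \right)}
  u_x = 2 A x y^{2} + B e^{x} e^{y} + C y \cos{\left(x y \right)}
  u_xx = 2 A y^{2} + B e^{x} e^{y} - C y^{2} \sin{\left(x y \right)}
  u_yy = 2 A x^{2} + B e^{x} e^{y} - C x^{2} \sin{\left(x y \right)}
Term by term:
  2·u_y = 4 A x^{2} y + 2 B e^{x} e^{y} + 2 C x \cos{\left(x y \right)}
  u_x = 2 A x y^{2} + B e^{x} e^{y} + C y \cos{\left(x y \right)}
  3·u_xx = 6 A y^{2} + 3 B e^{x} e^{y} - 3 C y^{2} \sin{\left(x y \right)}
  2·u_yy = 4 A x^{2} + 2 B e^{x} e^{y} - 2 C x^{2} \sin{\left(x y \right)}
So the left-hand side equals
  4 A x^{2} y + 4 A x^{2} + 2 A x y^{2} + 6 A y^{2} + 8 B e^{x} e^{y} - 2 C x^{2} \sin{\left(x y \right)} + 2 C x \cos{\left(x y \right)} - 3 C y^{2} \sin{\left(x y \right)} + C y \cos{\left(x y \right)}
This must equal f(x, y) identically; expanded, f = 8 x^{2} y + 4 x^{2} \sin{\left(x y \right)} + 8 x^{2} + 4 x y^{2} - 4 x \cos{\left(x y \right)} + 6 y^{2} \sin{\left(x y \right)} + 12 y^{2} - 2 y \cos{\left(x y \right)} - 24 e^{x} e^{y}.
Matching coefficients of the independent functions:
  [x^{2}, x^{2} y]:  4 A = 8
  [y^{2}]:  6 A = 12
  [x y^{2}]:  2 A = 4
  [x \cos{\left(x y \right)}]:  2 C = -4
  [x^{2} \sin{\left(x y \right)}]:  - 2 C = 4
  [y \cos{\left(x y \right)}]:  C = -2
  [y^{2} \sin{\left(x y \right)}]:  - 3 C = 6
  [e^{x} e^{y}]:  8 B = -24
Solving: A = 2, B = -3, C = -2.
Check against the point condition:
  u(0, 0) = -3  ⟹  B = -3  ✓
Hence u(x, y) = 2 x^{2} y^{2} - 3 e^{x + y} - 2 \sin{\left(x y \right)}.

Answer: u(x, y) = 2 x^{2} y^{2} - 3 e^{x + y} - 2 \sin{\left(x y \right)}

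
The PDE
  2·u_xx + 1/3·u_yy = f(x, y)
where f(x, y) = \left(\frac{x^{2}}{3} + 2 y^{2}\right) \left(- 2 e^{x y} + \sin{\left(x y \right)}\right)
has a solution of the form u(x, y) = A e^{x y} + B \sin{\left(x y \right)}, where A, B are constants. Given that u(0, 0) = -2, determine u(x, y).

Answer: u(x, y) = - 2 e^{x y} - \sin{\left(x y \right)}

Derivation:
Substitute the ansatz u = A e^{x y} + B \sin{\left(x y \right)} into the left-hand side.
Derivatives of the ansatz:
  u_xx = A y^{2} e^{x y} - B y^{2} \sin{\left(x y \right)}
  u_yy = A x^{2} e^{x y} - B x^{2} \sin{\left(x y \right)}
Term by term:
  2·u_xx = 2 A y^{2} e^{x y} - 2 B y^{2} \sin{\left(x y \right)}
  1/3·u_yy = \frac{A x^{2} e^{x y}}{3} - \frac{B x^{2} \sin{\left(x y \right)}}{3}
So the left-hand side equals
  \frac{A x^{2} e^{x y}}{3} + 2 A y^{2} e^{x y} - \frac{B x^{2} \sin{\left(x y \right)}}{3} - 2 B y^{2} \sin{\left(x y \right)}
This must equal f(x, y) identically; expanded, f = - \frac{2 x^{2} e^{x y}}{3} + \frac{x^{2} \sin{\left(x y \right)}}{3} - 4 y^{2} e^{x y} + 2 y^{2} \sin{\left(x y \right)}.
Matching coefficients of the independent functions:
  [x^{2} e^{x y}]:  \frac{A}{3} = - \frac{2}{3}
  [x^{2} \sin{\left(x y \right)}]:  - \frac{B}{3} = \frac{1}{3}
  [y^{2} e^{x y}]:  2 A = -4
  [y^{2} \sin{\left(x y \right)}]:  - 2 B = 2
Solving: A = -2, B = -1.
Check against the point condition:
  u(0, 0) = -2  ⟹  A = -2  ✓
Hence u(x, y) = - 2 e^{x y} - \sin{\left(x y \right)}.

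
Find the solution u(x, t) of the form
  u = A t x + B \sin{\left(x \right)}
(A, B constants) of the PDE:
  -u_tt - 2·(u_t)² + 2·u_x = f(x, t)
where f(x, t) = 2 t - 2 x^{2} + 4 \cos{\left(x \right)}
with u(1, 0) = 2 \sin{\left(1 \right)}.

Substitute the ansatz u = A t x + B \sin{\left(x \right)} into the left-hand side.
Derivatives of the ansatz:
  u_tt = 0
  u_t = A x
  u_x = A t + B \cos{\left(x \right)}
Term by term:
  -u_tt = 0
  -2·(u_t)² = - 2 A^{2} x^{2}
  2·u_x = 2 A t + 2 B \cos{\left(x \right)}
So the left-hand side equals
  - 2 A^{2} x^{2} + 2 A t + 2 B \cos{\left(x \right)}
This must equal f(x, t) = 2 t - 2 x^{2} + 4 \cos{\left(x \right)} identically.
Matching coefficients of the independent functions:
  [t]:  2 A = 2
  [x^{2}]:  - 2 A^{2} = -2
  [\cos{\left(x \right)}]:  2 B = 4
Solving: A = 1, B = 2.
Check against the point condition:
  u(1, 0) = 2 \sin{\left(1 \right)}  ⟹  B \sin{\left(1 \right)} = 2 \sin{\left(1 \right)}  ✓
Hence u(x, t) = t x + 2 \sin{\left(x \right)}.

Answer: u(x, t) = t x + 2 \sin{\left(x \right)}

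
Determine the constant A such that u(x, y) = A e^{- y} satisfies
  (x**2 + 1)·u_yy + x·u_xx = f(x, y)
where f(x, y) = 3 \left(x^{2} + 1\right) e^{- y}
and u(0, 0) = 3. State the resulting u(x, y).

Answer: u(x, y) = 3 e^{- y}

Derivation:
Substitute the ansatz u = A e^{- y} into the left-hand side.
Derivatives of the ansatz:
  u_yy = A e^{- y}
  u_xx = 0
Term by term:
  (x**2 + 1)·u_yy = A x^{2} e^{- y} + A e^{- y}
  x·u_xx = 0
So the left-hand side equals
  A x^{2} e^{- y} + A e^{- y}
This must equal f(x, y) identically; expanded, f = 3 x^{2} e^{- y} + 3 e^{- y}.
Matching coefficients of the independent functions:
  [x^{2} e^{- y}, e^{- y}]:  A = 3
Solving: A = 3.
Check against the point condition:
  u(0, 0) = 3  ⟹  A = 3  ✓
Hence u(x, y) = 3 e^{- y}.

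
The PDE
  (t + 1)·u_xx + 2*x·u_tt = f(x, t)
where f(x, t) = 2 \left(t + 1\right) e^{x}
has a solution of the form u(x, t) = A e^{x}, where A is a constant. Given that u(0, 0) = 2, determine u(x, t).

Answer: u(x, t) = 2 e^{x}

Derivation:
Substitute the ansatz u = A e^{x} into the left-hand side.
Derivatives of the ansatz:
  u_xx = A e^{x}
  u_tt = 0
Term by term:
  (t + 1)·u_xx = A t e^{x} + A e^{x}
  2*x·u_tt = 0
So the left-hand side equals
  A t e^{x} + A e^{x}
This must equal f(x, t) identically; expanded, f = 2 t e^{x} + 2 e^{x}.
Matching coefficients of the independent functions:
  [t e^{x}, e^{x}]:  A = 2
Solving: A = 2.
Check against the point condition:
  u(0, 0) = 2  ⟹  A = 2  ✓
Hence u(x, t) = 2 e^{x}.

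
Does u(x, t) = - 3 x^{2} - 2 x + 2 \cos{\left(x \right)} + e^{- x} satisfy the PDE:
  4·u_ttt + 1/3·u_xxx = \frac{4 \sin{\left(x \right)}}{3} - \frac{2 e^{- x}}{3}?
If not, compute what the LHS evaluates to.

Evaluate each term of the left-hand side for u = - 3 x^{2} - 2 x + 2 \cos{\left(x \right)} + e^{- x}.
Derivatives:
  u_ttt = 0
  u_xxx = 2 \sin{\left(x \right)} - e^{- x}
Terms:
  4·u_ttt = 0
  1/3·u_xxx = \frac{2 \sin{\left(x \right)}}{3} - \frac{e^{- x}}{3}
Sum: LHS = \frac{2 \sin{\left(x \right)}}{3} - \frac{e^{- x}}{3}
Given right-hand side: \frac{4 \sin{\left(x \right)}}{3} - \frac{2 e^{- x}}{3}. Difference LHS − RHS = - \frac{2 \sin{\left(x \right)}}{3} + \frac{e^{- x}}{3} ≠ 0, so u is not a solution.

Answer: No, the LHS evaluates to \frac{2 \sin{\left(x \right)}}{3} - \frac{e^{- x}}{3}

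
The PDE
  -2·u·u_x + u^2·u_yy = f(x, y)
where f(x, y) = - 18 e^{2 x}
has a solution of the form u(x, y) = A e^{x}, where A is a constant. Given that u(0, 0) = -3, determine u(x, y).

Substitute the ansatz u = A e^{x} into the left-hand side.
Derivatives of the ansatz:
  u_x = A e^{x}
  u_yy = 0
Term by term:
  -2·u·u_x = - 2 A^{2} e^{2 x}
  u^2·u_yy = 0
So the left-hand side equals
  - 2 A^{2} e^{2 x}
This must equal f(x, y) = - 18 e^{2 x} identically.
Matching coefficients of the independent functions:
  [e^{2 x}]:  - 2 A^{2} = -18
These equations allow (A) = (-3) or (3).
Impose the point condition(s):
  u(0, 0) = -3  ⟹  A = -3
Only A = -3 satisfies everything.
Hence u(x, y) = - 3 e^{x}.

Answer: u(x, y) = - 3 e^{x}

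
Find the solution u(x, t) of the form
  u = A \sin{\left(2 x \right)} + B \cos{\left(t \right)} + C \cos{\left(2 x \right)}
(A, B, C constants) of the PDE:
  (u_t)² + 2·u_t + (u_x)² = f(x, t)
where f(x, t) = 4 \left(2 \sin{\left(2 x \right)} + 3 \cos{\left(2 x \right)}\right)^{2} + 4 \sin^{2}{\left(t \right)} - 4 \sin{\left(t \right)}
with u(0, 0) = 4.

Substitute the ansatz u = A \sin{\left(2 x \right)} + B \cos{\left(t \right)} + C \cos{\left(2 x \right)} into the left-hand side.
Derivatives of the ansatz:
  u_t = - B \sin{\left(t \right)}
  u_x = 2 A \cos{\left(2 x \right)} - 2 C \sin{\left(2 x \right)}
Term by term:
  (u_t)² = B^{2} \sin^{2}{\left(t \right)}
  2·u_t = - 2 B \sin{\left(t \right)}
  (u_x)² = 4 A^{2} \cos^{2}{\left(2 x \right)} - 8 A C \sin{\left(2 x \right)} \cos{\left(2 x \right)} + 4 C^{2} \sin^{2}{\left(2 x \right)}
So the left-hand side equals
  4 A^{2} \cos^{2}{\left(2 x \right)} - 8 A C \sin{\left(2 x \right)} \cos{\left(2 x \right)} + B^{2} \sin^{2}{\left(t \right)} - 2 B \sin{\left(t \right)} + 4 C^{2} \sin^{2}{\left(2 x \right)}
This must equal f(x, t) identically; expanded, f = 4 \sin^{2}{\left(t \right)} - 4 \sin{\left(t \right)} + 16 \sin^{2}{\left(2 x \right)} + 48 \sin{\left(2 x \right)} \cos{\left(2 x \right)} + 36 \cos^{2}{\left(2 x \right)}.
Matching coefficients of the independent functions:
  [\sin{\left(2 x \right)} \cos{\left(2 x \right)}]:  - 8 A C = 48
  [\sin{\left(t \right)}]:  - 2 B = -4
  [\sin^{2}{\left(t \right)}]:  B^{2} = 4
  [\sin^{2}{\left(2 x \right)}]:  4 C^{2} = 16
  [\cos^{2}{\left(2 x \right)}]:  4 A^{2} = 36
These equations allow (A, B, C) = (-3, 2, 2) or (3, 2, -2).
Impose the point condition(s):
  u(0, 0) = 4  ⟹  B + C = 4
Only A = -3, B = 2, C = 2 satisfies everything.
Hence u(x, t) = - 3 \sin{\left(2 x \right)} + 2 \cos{\left(t \right)} + 2 \cos{\left(2 x \right)}.

Answer: u(x, t) = - 3 \sin{\left(2 x \right)} + 2 \cos{\left(t \right)} + 2 \cos{\left(2 x \right)}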